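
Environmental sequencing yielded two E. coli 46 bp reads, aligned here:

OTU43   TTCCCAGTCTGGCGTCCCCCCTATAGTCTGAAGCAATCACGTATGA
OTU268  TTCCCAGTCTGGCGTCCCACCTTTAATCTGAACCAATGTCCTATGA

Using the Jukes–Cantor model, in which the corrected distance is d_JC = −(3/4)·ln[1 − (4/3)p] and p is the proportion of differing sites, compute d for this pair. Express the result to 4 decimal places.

The sequences differ at positions 19 (C/A), 23 (A/T), 26 (G/A), 33 (G/C), 38 (C/G), 39 (A/T), 41 (G/C).
p = 7/46 = 0.152174.
d = −0.75 · ln(1 − (4/3)·0.152174) = −0.75 · ln(0.797101) = −0.75 · (-0.226774) = 0.1701.

0.1701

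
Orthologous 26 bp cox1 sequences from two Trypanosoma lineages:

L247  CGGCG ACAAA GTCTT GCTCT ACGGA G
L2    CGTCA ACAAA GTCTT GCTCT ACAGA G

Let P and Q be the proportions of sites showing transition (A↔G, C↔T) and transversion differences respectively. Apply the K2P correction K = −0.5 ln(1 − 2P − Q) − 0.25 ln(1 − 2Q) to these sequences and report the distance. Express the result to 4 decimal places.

Differing sites — 3:G/T (Tv); 5:G/A (Ti); 23:G/A (Ti).
Of the 3 differences, 2 transitions and 1 transversion over 26 sites: P = 2/26 = 0.076923, Q = 1/26 = 0.038462.
d = −0.5·ln(0.807692) − 0.25·ln(0.923076) = −0.5·(-0.213574) − 0.25·(-0.080044) = 0.1268.

0.1268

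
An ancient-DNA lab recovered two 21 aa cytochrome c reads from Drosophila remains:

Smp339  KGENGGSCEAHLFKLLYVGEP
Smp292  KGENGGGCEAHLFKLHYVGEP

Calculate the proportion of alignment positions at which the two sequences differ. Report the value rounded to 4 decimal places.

0.0952

Differing sites — 7:S/G; 16:L/H.
There are 2 differences over 21 sites, so p = 2/21 = 0.0952.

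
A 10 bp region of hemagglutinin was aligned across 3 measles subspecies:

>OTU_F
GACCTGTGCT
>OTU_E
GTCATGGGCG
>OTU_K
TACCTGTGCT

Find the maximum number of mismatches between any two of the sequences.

Pairwise Hamming distances:
  OTU_F vs OTU_E: 4
  OTU_F vs OTU_K: 1
  OTU_E vs OTU_K: 5
The largest is 5, between OTU_E and OTU_K.

5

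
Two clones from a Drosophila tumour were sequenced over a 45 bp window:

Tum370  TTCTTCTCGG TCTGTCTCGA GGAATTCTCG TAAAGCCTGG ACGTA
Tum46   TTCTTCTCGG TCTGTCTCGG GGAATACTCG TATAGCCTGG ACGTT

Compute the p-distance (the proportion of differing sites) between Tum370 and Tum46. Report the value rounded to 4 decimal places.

0.0889

The sequences differ at positions 20 (A/G), 26 (T/A), 33 (A/T), 45 (A/T).
There are 4 differences over 45 sites, so p = 4/45 = 0.0889.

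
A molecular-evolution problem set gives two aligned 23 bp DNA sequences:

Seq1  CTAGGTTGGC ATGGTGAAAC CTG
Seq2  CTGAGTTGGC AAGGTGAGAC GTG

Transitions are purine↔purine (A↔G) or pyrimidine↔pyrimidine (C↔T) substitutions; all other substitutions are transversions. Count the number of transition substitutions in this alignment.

Differing sites — 3:A/G (Ti); 4:G/A (Ti); 12:T/A (Tv); 18:A/G (Ti); 21:C/G (Tv).
Of the 5 differences, 3 transitions and 2 transversions, so the answer is 3.

3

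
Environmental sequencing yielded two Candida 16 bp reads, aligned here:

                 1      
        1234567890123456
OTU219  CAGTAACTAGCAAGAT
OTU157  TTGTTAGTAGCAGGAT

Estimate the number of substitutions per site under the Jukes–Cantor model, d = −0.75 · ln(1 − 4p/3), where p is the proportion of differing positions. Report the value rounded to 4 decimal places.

0.4042

The sequences differ at positions 1 (C/T), 2 (A/T), 5 (A/T), 7 (C/G), 13 (A/G).
p = 5/16 = 0.312500.
d = −0.75 · ln(1 − (4/3)·0.312500) = −0.75 · ln(0.583333) = −0.75 · (-0.538997) = 0.4042.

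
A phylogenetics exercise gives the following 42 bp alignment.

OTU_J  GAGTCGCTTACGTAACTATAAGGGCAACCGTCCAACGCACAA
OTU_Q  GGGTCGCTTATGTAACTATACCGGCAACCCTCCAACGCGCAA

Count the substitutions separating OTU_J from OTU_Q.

Mismatches occur at site 2 (A→G), site 11 (C→T), site 21 (A→C), site 22 (G→C), site 30 (G→C), site 39 (A→G).
That gives 6 mismatches out of 42 aligned sites, so the Hamming distance is 6.

6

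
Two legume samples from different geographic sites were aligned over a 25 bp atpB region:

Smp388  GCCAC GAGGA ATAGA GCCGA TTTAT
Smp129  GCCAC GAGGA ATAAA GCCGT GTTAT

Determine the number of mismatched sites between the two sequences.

3

Differing sites — 14:G/A; 20:A/T; 21:T/G.
That gives 3 mismatches out of 25 aligned sites, so the Hamming distance is 3.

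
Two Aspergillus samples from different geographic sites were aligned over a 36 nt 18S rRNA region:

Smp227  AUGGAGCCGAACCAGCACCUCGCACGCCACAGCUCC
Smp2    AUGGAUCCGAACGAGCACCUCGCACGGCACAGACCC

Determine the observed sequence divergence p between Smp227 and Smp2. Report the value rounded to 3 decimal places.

0.139

Mismatches occur at site 6 (G↔U), site 13 (C↔G), site 27 (C↔G), site 33 (C↔A), site 34 (U↔C).
There are 5 differences over 36 sites, so p = 5/36 = 0.139.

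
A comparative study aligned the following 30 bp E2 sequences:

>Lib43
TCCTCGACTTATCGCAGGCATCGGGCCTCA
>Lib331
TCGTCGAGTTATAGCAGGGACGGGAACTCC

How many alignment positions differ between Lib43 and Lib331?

The sequences differ at positions 3 (C/G), 8 (C/G), 13 (C/A), 19 (C/G), 21 (T/C), 22 (C/G), 25 (G/A), 26 (C/A), 30 (A/C).
That gives 9 mismatches out of 30 aligned sites, so the Hamming distance is 9.

9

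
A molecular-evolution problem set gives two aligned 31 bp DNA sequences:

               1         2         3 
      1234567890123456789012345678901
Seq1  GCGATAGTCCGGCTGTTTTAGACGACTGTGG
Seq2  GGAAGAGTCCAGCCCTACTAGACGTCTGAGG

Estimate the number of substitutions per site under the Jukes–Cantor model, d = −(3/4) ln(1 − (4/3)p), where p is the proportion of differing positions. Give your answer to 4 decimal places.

0.4217

Mismatches occur at site 2 (C↔G), site 3 (G↔A), site 5 (T↔G), site 11 (G↔A), site 14 (T↔C), site 15 (G↔C), site 17 (T↔A), site 18 (T↔C), site 25 (A↔T), site 29 (T↔A).
p = 10/31 = 0.322581.
d = −0.75 · ln(1 − (4/3)·0.322581) = −0.75 · ln(0.569892) = −0.75 · (-0.562308) = 0.4217.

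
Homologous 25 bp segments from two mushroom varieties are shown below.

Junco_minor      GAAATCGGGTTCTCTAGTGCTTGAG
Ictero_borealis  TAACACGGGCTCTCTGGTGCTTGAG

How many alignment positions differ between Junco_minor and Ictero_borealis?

5

Mismatches occur at site 1 (G→T), site 4 (A→C), site 5 (T→A), site 10 (T→C), site 16 (A→G).
That gives 5 mismatches out of 25 aligned sites, so the Hamming distance is 5.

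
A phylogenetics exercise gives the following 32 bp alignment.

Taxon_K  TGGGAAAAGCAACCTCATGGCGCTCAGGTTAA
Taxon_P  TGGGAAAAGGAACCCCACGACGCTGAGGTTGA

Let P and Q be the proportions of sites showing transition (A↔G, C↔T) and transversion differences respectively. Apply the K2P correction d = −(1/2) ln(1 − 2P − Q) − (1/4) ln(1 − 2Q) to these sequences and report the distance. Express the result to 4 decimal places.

0.2207

Mismatches occur at site 10 (C→G, transversion), site 15 (T→C, transition), site 18 (T→C, transition), site 20 (G→A, transition), site 25 (C→G, transversion), site 31 (A→G, transition).
Of the 6 differences, 4 transitions and 2 transversions over 32 sites: P = 4/32 = 0.125000, Q = 2/32 = 0.062500.
d = −0.5·ln(0.687500) − 0.25·ln(0.875000) = −0.5·(-0.374693) − 0.25·(-0.133531) = 0.2207.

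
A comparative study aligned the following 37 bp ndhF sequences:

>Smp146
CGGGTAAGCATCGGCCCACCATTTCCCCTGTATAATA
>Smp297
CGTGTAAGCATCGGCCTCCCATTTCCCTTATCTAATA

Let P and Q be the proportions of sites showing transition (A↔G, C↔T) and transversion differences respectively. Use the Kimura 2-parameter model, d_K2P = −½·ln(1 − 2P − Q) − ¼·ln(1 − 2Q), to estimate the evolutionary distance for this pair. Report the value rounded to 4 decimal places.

0.1836

The sequences differ at positions 3 (G/T, transversion), 17 (C/T, transition), 18 (A/C, transversion), 28 (C/T, transition), 30 (G/A, transition), 32 (A/C, transversion).
Of the 6 differences, 3 transitions and 3 transversions over 37 sites: P = 3/37 = 0.081081, Q = 3/37 = 0.081081.
d = −0.5·ln(0.756757) − 0.25·ln(0.837838) = −0.5·(-0.278713) − 0.25·(-0.176931) = 0.1836.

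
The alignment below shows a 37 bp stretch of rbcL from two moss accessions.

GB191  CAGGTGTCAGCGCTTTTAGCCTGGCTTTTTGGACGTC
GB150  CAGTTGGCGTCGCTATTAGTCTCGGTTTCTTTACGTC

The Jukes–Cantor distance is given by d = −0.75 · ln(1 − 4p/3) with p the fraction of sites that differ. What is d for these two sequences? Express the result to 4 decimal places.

0.3786

The sequences differ at positions 4 (G/T), 7 (T/G), 9 (A/G), 10 (G/T), 15 (T/A), 20 (C/T), 23 (G/C), 25 (C/G), 29 (T/C), 31 (G/T), 32 (G/T).
p = 11/37 = 0.297297.
d = −0.75 · ln(1 − (4/3)·0.297297) = −0.75 · ln(0.603604) = −0.75 · (-0.504837) = 0.3786.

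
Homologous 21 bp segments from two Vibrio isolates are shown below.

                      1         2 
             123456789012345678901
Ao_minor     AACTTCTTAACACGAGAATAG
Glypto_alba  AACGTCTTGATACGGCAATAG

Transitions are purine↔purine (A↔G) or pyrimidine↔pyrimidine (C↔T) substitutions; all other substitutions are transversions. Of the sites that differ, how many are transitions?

3

Differing sites — 4:T/G (Tv); 9:A/G (Ti); 11:C/T (Ti); 15:A/G (Ti); 16:G/C (Tv).
Of the 5 differences, 3 transitions and 2 transversions, so the answer is 3.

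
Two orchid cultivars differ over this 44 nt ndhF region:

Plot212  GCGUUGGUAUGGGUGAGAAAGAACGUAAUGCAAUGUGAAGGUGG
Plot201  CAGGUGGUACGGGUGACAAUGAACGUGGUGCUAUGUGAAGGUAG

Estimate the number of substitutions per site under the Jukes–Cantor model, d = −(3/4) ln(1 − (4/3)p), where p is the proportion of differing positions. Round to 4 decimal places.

0.2708

Differing sites — 1:G/C; 2:C/A; 4:U/G; 10:U/C; 17:G/C; 20:A/U; 27:A/G; 28:A/G; 32:A/U; 43:G/A.
p = 10/44 = 0.227273.
d = −0.75 · ln(1 − (4/3)·0.227273) = −0.75 · ln(0.696969) = −0.75 · (-0.361014) = 0.2708.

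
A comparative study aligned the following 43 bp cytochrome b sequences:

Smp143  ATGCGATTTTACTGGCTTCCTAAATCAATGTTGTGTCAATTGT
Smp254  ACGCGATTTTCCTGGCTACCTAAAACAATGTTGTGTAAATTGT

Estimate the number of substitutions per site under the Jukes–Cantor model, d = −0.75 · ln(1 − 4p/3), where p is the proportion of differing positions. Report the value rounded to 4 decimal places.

Differing sites — 2:T/C; 11:A/C; 18:T/A; 25:T/A; 37:C/A.
p = 5/43 = 0.116279.
d = −0.75 · ln(1 − (4/3)·0.116279) = −0.75 · ln(0.844961) = −0.75 · (-0.168465) = 0.1263.

0.1263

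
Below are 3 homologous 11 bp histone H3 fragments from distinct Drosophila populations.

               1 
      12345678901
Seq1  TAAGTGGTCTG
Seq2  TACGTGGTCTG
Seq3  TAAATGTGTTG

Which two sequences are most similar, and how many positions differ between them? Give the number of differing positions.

Pairwise Hamming distances:
  Seq1 vs Seq2: 1
  Seq1 vs Seq3: 4
  Seq2 vs Seq3: 5
The smallest is 1, between Seq1 and Seq2.

1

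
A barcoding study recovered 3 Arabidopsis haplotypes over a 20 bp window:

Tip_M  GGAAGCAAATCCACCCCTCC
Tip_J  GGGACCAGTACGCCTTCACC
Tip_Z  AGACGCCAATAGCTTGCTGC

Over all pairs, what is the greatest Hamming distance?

Pairwise Hamming distances:
  Tip_M vs Tip_J: 10
  Tip_M vs Tip_Z: 10
  Tip_J vs Tip_Z: 13
The largest is 13, between Tip_J and Tip_Z.

13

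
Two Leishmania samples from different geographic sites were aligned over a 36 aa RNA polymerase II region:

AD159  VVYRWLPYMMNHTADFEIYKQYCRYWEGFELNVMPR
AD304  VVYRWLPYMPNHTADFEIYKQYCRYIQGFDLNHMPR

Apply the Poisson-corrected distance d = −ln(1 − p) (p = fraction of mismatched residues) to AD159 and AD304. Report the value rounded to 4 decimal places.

The sequences differ at positions 10 (M/P), 26 (W/I), 27 (E/Q), 30 (E/D), 33 (V/H).
p = 5/36 = 0.138889.
d = −ln(1 − 0.138889) = −ln(0.861111) = 0.1495.

0.1495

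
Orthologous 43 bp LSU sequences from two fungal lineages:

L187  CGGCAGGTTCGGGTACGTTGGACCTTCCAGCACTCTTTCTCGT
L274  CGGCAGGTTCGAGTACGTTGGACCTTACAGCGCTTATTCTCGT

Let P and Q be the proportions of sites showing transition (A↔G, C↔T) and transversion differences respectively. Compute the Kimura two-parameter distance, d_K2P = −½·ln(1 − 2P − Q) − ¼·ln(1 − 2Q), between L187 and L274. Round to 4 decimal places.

0.1273

Differing sites — 12:G/A (Ti); 27:C/A (Tv); 32:A/G (Ti); 35:C/T (Ti); 36:T/A (Tv).
Of the 5 differences, 3 transitions and 2 transversions over 43 sites: P = 3/43 = 0.069767, Q = 2/43 = 0.046512.
d = −0.5·ln(0.813954) − 0.25·ln(0.906976) = −0.5·(-0.205851) − 0.25·(-0.097639) = 0.1273.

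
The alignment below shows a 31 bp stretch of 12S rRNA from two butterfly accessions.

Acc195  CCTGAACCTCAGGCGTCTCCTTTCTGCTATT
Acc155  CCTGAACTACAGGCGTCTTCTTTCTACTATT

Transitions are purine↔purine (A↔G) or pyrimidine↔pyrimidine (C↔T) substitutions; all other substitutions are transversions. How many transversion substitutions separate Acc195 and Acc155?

Mismatches occur at site 8 (C/T, transition), site 9 (T/A, transversion), site 19 (C/T, transition), site 26 (G/A, transition).
Of the 4 differences, 3 transitions and 1 transversion, so the answer is 1.

1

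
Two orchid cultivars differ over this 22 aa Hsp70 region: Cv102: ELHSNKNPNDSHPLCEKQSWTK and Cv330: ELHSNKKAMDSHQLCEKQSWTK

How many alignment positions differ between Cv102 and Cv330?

Mismatches occur at site 7 (N/K), site 8 (P/A), site 9 (N/M), site 13 (P/Q).
That gives 4 mismatches out of 22 aligned sites, so the Hamming distance is 4.

4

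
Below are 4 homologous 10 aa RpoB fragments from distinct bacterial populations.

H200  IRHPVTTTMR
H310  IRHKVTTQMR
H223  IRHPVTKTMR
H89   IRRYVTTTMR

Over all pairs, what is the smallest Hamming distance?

Pairwise Hamming distances:
  H200 vs H310: 2
  H200 vs H223: 1
  H200 vs H89: 2
  H310 vs H223: 3
  H310 vs H89: 3
  H223 vs H89: 3
The smallest is 1, between H200 and H223.

1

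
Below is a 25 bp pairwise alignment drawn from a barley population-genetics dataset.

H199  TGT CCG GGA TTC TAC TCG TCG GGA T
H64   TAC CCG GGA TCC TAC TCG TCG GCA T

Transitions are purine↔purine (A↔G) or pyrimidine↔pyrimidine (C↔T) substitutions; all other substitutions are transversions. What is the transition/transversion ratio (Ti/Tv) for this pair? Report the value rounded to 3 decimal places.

3.000

Mismatches occur at site 2 (G↔A, transition), site 3 (T↔C, transition), site 11 (T↔C, transition), site 23 (G↔C, transversion).
Of the 4 differences, 3 transitions and 1 transversion, so Ti/Tv = 3/1 = 3.000.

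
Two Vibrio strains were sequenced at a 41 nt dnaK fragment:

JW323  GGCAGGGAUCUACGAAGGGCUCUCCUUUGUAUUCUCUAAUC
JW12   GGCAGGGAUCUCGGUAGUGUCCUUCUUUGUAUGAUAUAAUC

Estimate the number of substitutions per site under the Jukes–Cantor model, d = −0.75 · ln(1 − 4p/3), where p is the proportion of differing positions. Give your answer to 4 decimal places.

The sequences differ at positions 12 (A/C), 13 (C/G), 15 (A/U), 18 (G/U), 20 (C/U), 21 (U/C), 24 (C/U), 33 (U/G), 34 (C/A), 36 (C/A).
p = 10/41 = 0.243902.
d = −0.75 · ln(1 − (4/3)·0.243902) = −0.75 · ln(0.674797) = −0.75 · (-0.393343) = 0.2950.

0.2950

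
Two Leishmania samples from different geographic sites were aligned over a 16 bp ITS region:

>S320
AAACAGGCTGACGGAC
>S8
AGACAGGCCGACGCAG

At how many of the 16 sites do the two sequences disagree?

Differing sites — 2:A/G; 9:T/C; 14:G/C; 16:C/G.
That gives 4 mismatches out of 16 aligned sites, so the Hamming distance is 4.

4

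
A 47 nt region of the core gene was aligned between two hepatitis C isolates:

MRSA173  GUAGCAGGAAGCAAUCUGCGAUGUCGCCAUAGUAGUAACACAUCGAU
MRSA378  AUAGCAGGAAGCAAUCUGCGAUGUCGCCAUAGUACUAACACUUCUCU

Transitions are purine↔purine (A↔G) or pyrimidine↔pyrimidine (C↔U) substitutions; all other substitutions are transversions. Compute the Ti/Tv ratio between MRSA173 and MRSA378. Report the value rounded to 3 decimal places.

0.250

Differing sites — 1:G/A (Ti); 35:G/C (Tv); 42:A/U (Tv); 45:G/U (Tv); 46:A/C (Tv).
Of the 5 differences, 1 transition and 4 transversions, so Ti/Tv = 1/4 = 0.250.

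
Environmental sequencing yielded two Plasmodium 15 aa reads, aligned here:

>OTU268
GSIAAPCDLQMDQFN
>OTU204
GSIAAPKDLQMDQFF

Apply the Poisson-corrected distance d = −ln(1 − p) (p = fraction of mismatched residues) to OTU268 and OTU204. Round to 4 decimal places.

Differing sites — 7:C/K; 15:N/F.
p = 2/15 = 0.133333.
d = −ln(1 − 0.133333) = −ln(0.866667) = 0.1431.

0.1431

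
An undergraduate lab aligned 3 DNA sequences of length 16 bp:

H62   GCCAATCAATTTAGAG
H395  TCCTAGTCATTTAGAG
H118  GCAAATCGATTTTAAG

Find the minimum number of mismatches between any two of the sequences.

4

Pairwise Hamming distances:
  H62 vs H395: 5
  H62 vs H118: 4
  H395 vs H118: 8
The smallest is 4, between H62 and H118.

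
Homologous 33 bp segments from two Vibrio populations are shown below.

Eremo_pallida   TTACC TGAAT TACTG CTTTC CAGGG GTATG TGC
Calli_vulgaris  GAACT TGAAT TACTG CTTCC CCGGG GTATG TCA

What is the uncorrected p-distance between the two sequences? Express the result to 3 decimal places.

0.212

Mismatches occur at site 1 (T/G), site 2 (T/A), site 5 (C/T), site 19 (T/C), site 22 (A/C), site 32 (G/C), site 33 (C/A).
There are 7 differences over 33 sites, so p = 7/33 = 0.212.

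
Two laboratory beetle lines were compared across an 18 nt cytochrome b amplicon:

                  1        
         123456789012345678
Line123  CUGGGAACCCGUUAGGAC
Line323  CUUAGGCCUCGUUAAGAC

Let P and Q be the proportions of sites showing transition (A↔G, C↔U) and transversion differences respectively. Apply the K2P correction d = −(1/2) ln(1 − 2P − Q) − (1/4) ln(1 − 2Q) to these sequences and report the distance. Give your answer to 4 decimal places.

The sequences differ at positions 3 (G/U, transversion), 4 (G/A, transition), 6 (A/G, transition), 7 (A/C, transversion), 9 (C/U, transition), 15 (G/A, transition).
Of the 6 differences, 4 transitions and 2 transversions over 18 sites: P = 4/18 = 0.222222, Q = 2/18 = 0.111111.
d = −0.5·ln(0.444445) − 0.25·ln(0.777778) = −0.5·(-0.810929) − 0.25·(-0.251314) = 0.4683.

0.4683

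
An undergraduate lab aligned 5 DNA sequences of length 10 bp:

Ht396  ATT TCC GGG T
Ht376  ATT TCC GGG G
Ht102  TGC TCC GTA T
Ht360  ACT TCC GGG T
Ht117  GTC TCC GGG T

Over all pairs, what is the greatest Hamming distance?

Pairwise Hamming distances:
  Ht396 vs Ht376: 1
  Ht396 vs Ht102: 5
  Ht396 vs Ht360: 1
  Ht396 vs Ht117: 2
  Ht376 vs Ht102: 6
  Ht376 vs Ht360: 2
  Ht376 vs Ht117: 3
  Ht102 vs Ht360: 5
  Ht102 vs Ht117: 4
  Ht360 vs Ht117: 3
The largest is 6, between Ht376 and Ht102.

6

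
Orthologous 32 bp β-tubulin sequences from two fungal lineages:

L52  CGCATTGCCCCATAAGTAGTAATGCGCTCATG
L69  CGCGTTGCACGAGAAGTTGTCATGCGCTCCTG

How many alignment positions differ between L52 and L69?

Mismatches occur at site 4 (A↔G), site 9 (C↔A), site 11 (C↔G), site 13 (T↔G), site 18 (A↔T), site 21 (A↔C), site 30 (A↔C).
That gives 7 mismatches out of 32 aligned sites, so the Hamming distance is 7.

7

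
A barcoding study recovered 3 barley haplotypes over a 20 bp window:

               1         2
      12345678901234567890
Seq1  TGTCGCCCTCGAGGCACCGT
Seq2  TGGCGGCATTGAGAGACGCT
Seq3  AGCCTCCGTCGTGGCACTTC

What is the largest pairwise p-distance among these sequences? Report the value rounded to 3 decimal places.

0.600

Pairwise Hamming distances:
  Seq1 vs Seq2: 8
  Seq1 vs Seq3: 8
  Seq2 vs Seq3: 12
The largest is 12 mismatches, between Seq2 and Seq3; p = 12/20 = 0.600.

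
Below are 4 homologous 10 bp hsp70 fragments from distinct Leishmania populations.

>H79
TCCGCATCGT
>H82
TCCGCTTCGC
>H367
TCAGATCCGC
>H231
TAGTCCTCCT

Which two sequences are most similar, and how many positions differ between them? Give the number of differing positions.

2

Pairwise Hamming distances:
  H79 vs H82: 2
  H79 vs H367: 5
  H79 vs H231: 5
  H82 vs H367: 3
  H82 vs H231: 6
  H367 vs H231: 8
The smallest is 2, between H79 and H82.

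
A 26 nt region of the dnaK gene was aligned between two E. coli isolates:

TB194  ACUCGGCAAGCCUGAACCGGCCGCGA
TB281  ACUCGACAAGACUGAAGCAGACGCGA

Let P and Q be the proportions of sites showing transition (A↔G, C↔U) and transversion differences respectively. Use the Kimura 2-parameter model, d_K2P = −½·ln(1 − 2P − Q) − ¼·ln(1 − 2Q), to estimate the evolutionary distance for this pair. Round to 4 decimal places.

Differing sites — 6:G/A (Ti); 11:C/A (Tv); 17:C/G (Tv); 19:G/A (Ti); 21:C/A (Tv).
Of the 5 differences, 2 transitions and 3 transversions over 26 sites: P = 2/26 = 0.076923, Q = 3/26 = 0.115385.
d = −0.5·ln(0.730769) − 0.25·ln(0.769230) = −0.5·(-0.313658) − 0.25·(-0.262365) = 0.2224.

0.2224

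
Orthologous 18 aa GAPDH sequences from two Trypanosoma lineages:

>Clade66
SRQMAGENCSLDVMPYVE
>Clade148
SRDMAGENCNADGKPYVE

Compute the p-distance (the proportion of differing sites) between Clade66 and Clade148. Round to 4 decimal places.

Mismatches occur at site 3 (Q→D), site 10 (S→N), site 11 (L→A), site 13 (V→G), site 14 (M→K).
There are 5 differences over 18 sites, so p = 5/18 = 0.2778.

0.2778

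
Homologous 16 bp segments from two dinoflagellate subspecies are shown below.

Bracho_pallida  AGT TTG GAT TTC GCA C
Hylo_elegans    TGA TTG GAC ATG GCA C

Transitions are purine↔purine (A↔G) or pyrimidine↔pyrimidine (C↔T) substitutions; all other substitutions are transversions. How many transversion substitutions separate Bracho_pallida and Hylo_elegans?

4

The sequences differ at positions 1 (A/T, transversion), 3 (T/A, transversion), 9 (T/C, transition), 10 (T/A, transversion), 12 (C/G, transversion).
Of the 5 differences, 1 transition and 4 transversions, so the answer is 4.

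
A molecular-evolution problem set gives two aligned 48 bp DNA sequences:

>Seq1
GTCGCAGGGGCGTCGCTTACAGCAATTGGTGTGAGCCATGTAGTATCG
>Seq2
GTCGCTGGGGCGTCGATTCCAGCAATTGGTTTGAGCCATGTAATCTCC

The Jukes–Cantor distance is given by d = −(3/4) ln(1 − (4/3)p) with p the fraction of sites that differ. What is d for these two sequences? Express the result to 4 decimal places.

0.1622

The sequences differ at positions 6 (A/T), 16 (C/A), 19 (A/C), 31 (G/T), 43 (G/A), 45 (A/C), 48 (G/C).
p = 7/48 = 0.145833.
d = −0.75 · ln(1 − (4/3)·0.145833) = −0.75 · ln(0.805556) = −0.75 · (-0.216223) = 0.1622.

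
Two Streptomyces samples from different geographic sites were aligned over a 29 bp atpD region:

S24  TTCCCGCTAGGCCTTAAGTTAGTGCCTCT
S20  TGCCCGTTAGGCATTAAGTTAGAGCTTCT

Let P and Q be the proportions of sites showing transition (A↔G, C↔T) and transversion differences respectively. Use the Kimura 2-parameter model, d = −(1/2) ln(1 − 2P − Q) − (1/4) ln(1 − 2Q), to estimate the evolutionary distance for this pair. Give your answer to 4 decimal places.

Differing sites — 2:T/G (Tv); 7:C/T (Ti); 13:C/A (Tv); 23:T/A (Tv); 26:C/T (Ti).
Of the 5 differences, 2 transitions and 3 transversions over 29 sites: P = 2/29 = 0.068966, Q = 3/29 = 0.103448.
d = −0.5·ln(0.758620) − 0.25·ln(0.793104) = −0.5·(-0.276254) − 0.25·(-0.231801) = 0.1961.

0.1961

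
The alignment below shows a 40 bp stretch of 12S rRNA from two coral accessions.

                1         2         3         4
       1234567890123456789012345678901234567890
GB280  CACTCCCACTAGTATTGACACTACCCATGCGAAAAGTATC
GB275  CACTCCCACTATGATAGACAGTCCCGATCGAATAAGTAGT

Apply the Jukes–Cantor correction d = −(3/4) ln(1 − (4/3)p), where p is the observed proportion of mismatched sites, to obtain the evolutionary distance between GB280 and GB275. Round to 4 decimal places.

Differing sites — 12:G/T; 13:T/G; 16:T/A; 21:C/G; 23:A/C; 26:C/G; 29:G/C; 30:C/G; 31:G/A; 33:A/T; 39:T/G; 40:C/T.
p = 12/40 = 0.300000.
d = −0.75 · ln(1 − (4/3)·0.300000) = −0.75 · ln(0.600000) = −0.75 · (-0.510826) = 0.3831.

0.3831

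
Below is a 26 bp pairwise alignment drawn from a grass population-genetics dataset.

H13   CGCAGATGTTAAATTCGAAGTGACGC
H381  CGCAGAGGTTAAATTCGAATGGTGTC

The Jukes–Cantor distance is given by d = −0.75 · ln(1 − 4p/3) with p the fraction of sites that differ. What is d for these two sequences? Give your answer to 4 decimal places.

0.2758

The sequences differ at positions 7 (T/G), 20 (G/T), 21 (T/G), 23 (A/T), 24 (C/G), 25 (G/T).
p = 6/26 = 0.230769.
d = −0.75 · ln(1 − (4/3)·0.230769) = −0.75 · ln(0.692308) = −0.75 · (-0.367724) = 0.2758.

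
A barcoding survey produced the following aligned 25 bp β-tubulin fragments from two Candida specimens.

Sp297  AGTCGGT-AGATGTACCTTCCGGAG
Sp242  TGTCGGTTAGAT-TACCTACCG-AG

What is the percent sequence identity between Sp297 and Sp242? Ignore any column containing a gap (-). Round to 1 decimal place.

Excluding the 3 gap columns leaves 22 comparable sites.
The sequences differ at positions 1 (A/T), 19 (T/A).
20 of the 22 comparable sites match, so the percent identity is 20/22 × 100 = 90.9%.

90.9%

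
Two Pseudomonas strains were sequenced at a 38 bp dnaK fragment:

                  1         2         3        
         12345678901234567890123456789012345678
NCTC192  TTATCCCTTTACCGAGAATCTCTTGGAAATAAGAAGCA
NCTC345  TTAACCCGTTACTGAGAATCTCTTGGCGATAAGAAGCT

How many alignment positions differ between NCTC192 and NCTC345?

6

Differing sites — 4:T/A; 8:T/G; 13:C/T; 27:A/C; 28:A/G; 38:A/T.
That gives 6 mismatches out of 38 aligned sites, so the Hamming distance is 6.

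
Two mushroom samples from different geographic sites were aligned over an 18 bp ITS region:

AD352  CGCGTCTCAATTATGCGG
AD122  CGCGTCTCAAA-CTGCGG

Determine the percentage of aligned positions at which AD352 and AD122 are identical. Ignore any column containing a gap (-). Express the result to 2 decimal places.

Excluding the 1 gap column leaves 17 comparable sites.
Differing sites — 11:T/A; 13:A/C.
15 of the 17 comparable sites match, so the percent identity is 15/17 × 100 = 88.24%.

88.24%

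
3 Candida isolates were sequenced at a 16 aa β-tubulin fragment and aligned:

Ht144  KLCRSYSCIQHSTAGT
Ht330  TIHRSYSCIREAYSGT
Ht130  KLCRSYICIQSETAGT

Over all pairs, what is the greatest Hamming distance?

Pairwise Hamming distances:
  Ht144 vs Ht330: 8
  Ht144 vs Ht130: 3
  Ht330 vs Ht130: 9
The largest is 9, between Ht330 and Ht130.

9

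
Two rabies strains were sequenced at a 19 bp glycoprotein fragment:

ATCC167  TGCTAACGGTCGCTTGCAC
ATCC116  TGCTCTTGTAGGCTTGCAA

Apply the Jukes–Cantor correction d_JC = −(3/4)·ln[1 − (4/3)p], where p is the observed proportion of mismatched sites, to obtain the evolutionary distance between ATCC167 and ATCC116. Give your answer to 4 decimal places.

0.5068

Differing sites — 5:A/C; 6:A/T; 7:C/T; 9:G/T; 10:T/A; 11:C/G; 19:C/A.
p = 7/19 = 0.368421.
d = −0.75 · ln(1 − (4/3)·0.368421) = −0.75 · ln(0.508772) = −0.75 · (-0.675755) = 0.5068.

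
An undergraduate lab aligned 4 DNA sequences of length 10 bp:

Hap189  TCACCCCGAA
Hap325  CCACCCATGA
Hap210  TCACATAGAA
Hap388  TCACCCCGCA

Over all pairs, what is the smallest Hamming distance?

Pairwise Hamming distances:
  Hap189 vs Hap325: 4
  Hap189 vs Hap210: 3
  Hap189 vs Hap388: 1
  Hap325 vs Hap210: 5
  Hap325 vs Hap388: 4
  Hap210 vs Hap388: 4
The smallest is 1, between Hap189 and Hap388.

1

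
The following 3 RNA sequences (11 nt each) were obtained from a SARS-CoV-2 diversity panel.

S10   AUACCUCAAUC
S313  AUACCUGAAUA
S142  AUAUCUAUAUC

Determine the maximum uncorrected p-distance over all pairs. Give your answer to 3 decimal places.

0.364

Pairwise Hamming distances:
  S10 vs S313: 2
  S10 vs S142: 3
  S313 vs S142: 4
The largest is 4 mismatches, between S313 and S142; p = 4/11 = 0.364.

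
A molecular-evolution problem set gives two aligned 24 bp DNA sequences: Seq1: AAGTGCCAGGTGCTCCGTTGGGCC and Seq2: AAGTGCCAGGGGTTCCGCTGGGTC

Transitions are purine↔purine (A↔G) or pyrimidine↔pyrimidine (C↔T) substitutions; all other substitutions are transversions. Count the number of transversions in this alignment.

1

Mismatches occur at site 11 (T→G, transversion), site 13 (C→T, transition), site 18 (T→C, transition), site 23 (C→T, transition).
Of the 4 differences, 3 transitions and 1 transversion, so the answer is 1.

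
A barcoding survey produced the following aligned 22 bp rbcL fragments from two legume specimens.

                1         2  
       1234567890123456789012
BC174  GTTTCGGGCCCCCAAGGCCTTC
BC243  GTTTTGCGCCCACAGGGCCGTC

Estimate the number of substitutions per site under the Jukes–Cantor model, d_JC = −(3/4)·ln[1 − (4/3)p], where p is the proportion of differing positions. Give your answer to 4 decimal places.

0.2708

Differing sites — 5:C/T; 7:G/C; 12:C/A; 15:A/G; 20:T/G.
p = 5/22 = 0.227273.
d = −0.75 · ln(1 − (4/3)·0.227273) = −0.75 · ln(0.696969) = −0.75 · (-0.361014) = 0.2708.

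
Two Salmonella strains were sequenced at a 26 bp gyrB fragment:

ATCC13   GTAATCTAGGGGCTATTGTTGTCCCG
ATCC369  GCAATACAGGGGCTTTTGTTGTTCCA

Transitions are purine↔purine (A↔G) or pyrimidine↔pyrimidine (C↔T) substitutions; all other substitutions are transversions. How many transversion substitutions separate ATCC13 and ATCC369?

The sequences differ at positions 2 (T/C, transition), 6 (C/A, transversion), 7 (T/C, transition), 15 (A/T, transversion), 23 (C/T, transition), 26 (G/A, transition).
Of the 6 differences, 4 transitions and 2 transversions, so the answer is 2.

2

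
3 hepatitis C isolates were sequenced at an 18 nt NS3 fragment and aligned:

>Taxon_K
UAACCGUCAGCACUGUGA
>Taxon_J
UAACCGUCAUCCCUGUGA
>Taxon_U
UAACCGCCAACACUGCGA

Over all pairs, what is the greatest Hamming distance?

4

Pairwise Hamming distances:
  Taxon_K vs Taxon_J: 2
  Taxon_K vs Taxon_U: 3
  Taxon_J vs Taxon_U: 4
The largest is 4, between Taxon_J and Taxon_U.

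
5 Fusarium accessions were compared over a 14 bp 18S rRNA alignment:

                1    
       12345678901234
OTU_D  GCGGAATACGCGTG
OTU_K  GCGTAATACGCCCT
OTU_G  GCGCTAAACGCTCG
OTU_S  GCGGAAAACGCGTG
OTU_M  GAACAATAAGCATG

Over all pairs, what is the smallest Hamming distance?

1

Pairwise Hamming distances:
  OTU_D vs OTU_K: 4
  OTU_D vs OTU_G: 5
  OTU_D vs OTU_S: 1
  OTU_D vs OTU_M: 5
  OTU_K vs OTU_G: 5
  OTU_K vs OTU_S: 5
  OTU_K vs OTU_M: 7
  OTU_G vs OTU_S: 4
  OTU_G vs OTU_M: 7
  OTU_S vs OTU_M: 6
The smallest is 1, between OTU_D and OTU_S.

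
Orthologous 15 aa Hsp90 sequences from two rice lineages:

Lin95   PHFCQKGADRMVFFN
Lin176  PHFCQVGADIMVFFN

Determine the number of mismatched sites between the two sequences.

2

The sequences differ at positions 6 (K/V), 10 (R/I).
That gives 2 mismatches out of 15 aligned sites, so the Hamming distance is 2.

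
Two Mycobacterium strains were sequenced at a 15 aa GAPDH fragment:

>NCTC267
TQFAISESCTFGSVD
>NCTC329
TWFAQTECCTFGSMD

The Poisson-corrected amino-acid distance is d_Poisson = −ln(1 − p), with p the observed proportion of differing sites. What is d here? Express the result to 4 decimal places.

Mismatches occur at site 2 (Q/W), site 5 (I/Q), site 6 (S/T), site 8 (S/C), site 14 (V/M).
p = 5/15 = 0.333333.
d = −ln(1 − 0.333333) = −ln(0.666667) = 0.4055.

0.4055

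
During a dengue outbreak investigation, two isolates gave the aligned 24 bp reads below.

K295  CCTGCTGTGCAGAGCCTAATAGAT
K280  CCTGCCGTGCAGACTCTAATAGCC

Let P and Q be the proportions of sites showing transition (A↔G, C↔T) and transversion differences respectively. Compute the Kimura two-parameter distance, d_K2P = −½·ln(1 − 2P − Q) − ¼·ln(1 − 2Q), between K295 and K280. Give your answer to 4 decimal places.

0.2483

The sequences differ at positions 6 (T/C, transition), 14 (G/C, transversion), 15 (C/T, transition), 23 (A/C, transversion), 24 (T/C, transition).
Of the 5 differences, 3 transitions and 2 transversions over 24 sites: P = 3/24 = 0.125000, Q = 2/24 = 0.083333.
d = −0.5·ln(0.666667) − 0.25·ln(0.833334) = −0.5·(-0.405465) − 0.25·(-0.182321) = 0.2483.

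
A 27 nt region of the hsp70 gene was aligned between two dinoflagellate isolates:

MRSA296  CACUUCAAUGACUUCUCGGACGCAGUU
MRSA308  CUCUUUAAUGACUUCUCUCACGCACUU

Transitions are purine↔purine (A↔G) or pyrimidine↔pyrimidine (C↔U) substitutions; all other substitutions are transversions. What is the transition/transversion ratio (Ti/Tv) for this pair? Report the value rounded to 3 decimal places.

The sequences differ at positions 2 (A/U, transversion), 6 (C/U, transition), 18 (G/U, transversion), 19 (G/C, transversion), 25 (G/C, transversion).
Of the 5 differences, 1 transition and 4 transversions, so Ti/Tv = 1/4 = 0.250.

0.250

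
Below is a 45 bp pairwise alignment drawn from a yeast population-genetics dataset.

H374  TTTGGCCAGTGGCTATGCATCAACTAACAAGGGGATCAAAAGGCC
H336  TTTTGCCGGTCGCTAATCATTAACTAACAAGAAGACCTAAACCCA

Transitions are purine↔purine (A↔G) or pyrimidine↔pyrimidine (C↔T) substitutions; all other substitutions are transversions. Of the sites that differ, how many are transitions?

5

Mismatches occur at site 4 (G↔T, transversion), site 8 (A↔G, transition), site 11 (G↔C, transversion), site 16 (T↔A, transversion), site 17 (G↔T, transversion), site 21 (C↔T, transition), site 32 (G↔A, transition), site 33 (G↔A, transition), site 36 (T↔C, transition), site 38 (A↔T, transversion), site 42 (G↔C, transversion), site 43 (G↔C, transversion), site 45 (C↔A, transversion).
Of the 13 differences, 5 transitions and 8 transversions, so the answer is 5.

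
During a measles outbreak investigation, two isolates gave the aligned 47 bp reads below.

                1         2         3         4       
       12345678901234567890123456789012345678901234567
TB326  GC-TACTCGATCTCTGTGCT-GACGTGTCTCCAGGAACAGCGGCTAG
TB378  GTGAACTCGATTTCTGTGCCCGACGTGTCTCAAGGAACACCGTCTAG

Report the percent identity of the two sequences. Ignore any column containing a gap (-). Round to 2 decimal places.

Excluding the 2 gap columns leaves 45 comparable sites.
Mismatches occur at site 2 (C/T), site 4 (T/A), site 12 (C/T), site 20 (T/C), site 32 (C/A), site 40 (G/C), site 43 (G/T).
38 of the 45 comparable sites match, so the percent identity is 38/45 × 100 = 84.44%.

84.44%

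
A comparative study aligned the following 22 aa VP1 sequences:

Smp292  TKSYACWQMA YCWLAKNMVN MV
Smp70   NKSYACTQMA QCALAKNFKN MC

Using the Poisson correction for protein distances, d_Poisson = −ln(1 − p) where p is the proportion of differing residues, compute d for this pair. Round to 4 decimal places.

Mismatches occur at site 1 (T/N), site 7 (W/T), site 11 (Y/Q), site 13 (W/A), site 18 (M/F), site 19 (V/K), site 22 (V/C).
p = 7/22 = 0.318182.
d = −ln(1 − 0.318182) = −ln(0.681818) = 0.3830.

0.3830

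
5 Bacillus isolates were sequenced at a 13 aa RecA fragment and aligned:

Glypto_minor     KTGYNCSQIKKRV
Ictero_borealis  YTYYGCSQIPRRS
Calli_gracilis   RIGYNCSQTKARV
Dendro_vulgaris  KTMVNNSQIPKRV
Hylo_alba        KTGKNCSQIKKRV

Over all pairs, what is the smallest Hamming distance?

1

Pairwise Hamming distances:
  Glypto_minor vs Ictero_borealis: 6
  Glypto_minor vs Calli_gracilis: 4
  Glypto_minor vs Dendro_vulgaris: 4
  Glypto_minor vs Hylo_alba: 1
  Ictero_borealis vs Calli_gracilis: 8
  Ictero_borealis vs Dendro_vulgaris: 7
  Ictero_borealis vs Hylo_alba: 7
  Calli_gracilis vs Dendro_vulgaris: 8
  Calli_gracilis vs Hylo_alba: 5
  Dendro_vulgaris vs Hylo_alba: 4
The smallest is 1, between Glypto_minor and Hylo_alba.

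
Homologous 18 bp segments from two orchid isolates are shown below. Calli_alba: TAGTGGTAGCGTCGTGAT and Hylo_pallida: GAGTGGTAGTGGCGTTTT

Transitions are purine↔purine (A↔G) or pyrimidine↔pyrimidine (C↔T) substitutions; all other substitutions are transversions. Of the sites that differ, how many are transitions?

1

Differing sites — 1:T/G (Tv); 10:C/T (Ti); 12:T/G (Tv); 16:G/T (Tv); 17:A/T (Tv).
Of the 5 differences, 1 transition and 4 transversions, so the answer is 1.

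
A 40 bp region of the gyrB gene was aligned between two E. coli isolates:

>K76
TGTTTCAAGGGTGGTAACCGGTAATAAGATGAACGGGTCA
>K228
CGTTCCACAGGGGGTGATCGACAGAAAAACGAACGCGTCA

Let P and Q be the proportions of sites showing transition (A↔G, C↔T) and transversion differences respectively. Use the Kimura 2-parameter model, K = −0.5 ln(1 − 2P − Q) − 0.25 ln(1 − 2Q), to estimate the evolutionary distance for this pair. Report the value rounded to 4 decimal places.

Mismatches occur at site 1 (T/C, transition), site 5 (T/C, transition), site 8 (A/C, transversion), site 9 (G/A, transition), site 12 (T/G, transversion), site 16 (A/G, transition), site 18 (C/T, transition), site 21 (G/A, transition), site 22 (T/C, transition), site 24 (A/G, transition), site 25 (T/A, transversion), site 28 (G/A, transition), site 30 (T/C, transition), site 36 (G/C, transversion).
Of the 14 differences, 10 transitions and 4 transversions over 40 sites: P = 10/40 = 0.250000, Q = 4/40 = 0.100000.
d = −0.5·ln(0.400000) − 0.25·ln(0.800000) = −0.5·(-0.916291) − 0.25·(-0.223144) = 0.5139.

0.5139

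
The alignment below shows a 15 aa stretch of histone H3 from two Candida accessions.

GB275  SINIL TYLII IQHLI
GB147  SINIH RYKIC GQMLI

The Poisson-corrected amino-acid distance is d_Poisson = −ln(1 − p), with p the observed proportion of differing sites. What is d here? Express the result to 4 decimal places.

The sequences differ at positions 5 (L/H), 6 (T/R), 8 (L/K), 10 (I/C), 11 (I/G), 13 (H/M).
p = 6/15 = 0.400000.
d = −ln(1 − 0.400000) = −ln(0.600000) = 0.5108.

0.5108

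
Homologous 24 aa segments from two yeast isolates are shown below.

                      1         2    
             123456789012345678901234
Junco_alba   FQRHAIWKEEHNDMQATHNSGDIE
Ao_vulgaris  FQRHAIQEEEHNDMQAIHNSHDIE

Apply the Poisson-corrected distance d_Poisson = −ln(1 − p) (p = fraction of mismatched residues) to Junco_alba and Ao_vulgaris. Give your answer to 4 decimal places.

Differing sites — 7:W/Q; 8:K/E; 17:T/I; 21:G/H.
p = 4/24 = 0.166667.
d = −ln(1 − 0.166667) = −ln(0.833333) = 0.1823.

0.1823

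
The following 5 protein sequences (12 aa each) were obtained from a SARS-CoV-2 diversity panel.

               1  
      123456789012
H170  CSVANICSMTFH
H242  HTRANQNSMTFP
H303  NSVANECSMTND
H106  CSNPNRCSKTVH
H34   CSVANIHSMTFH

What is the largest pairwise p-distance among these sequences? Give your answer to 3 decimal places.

0.750

Pairwise Hamming distances:
  H170 vs H242: 6
  H170 vs H303: 4
  H170 vs H106: 5
  H170 vs H34: 1
  H242 vs H303: 7
  H242 vs H106: 9
  H242 vs H34: 6
  H303 vs H106: 7
  H303 vs H34: 5
  H106 vs H34: 6
The largest is 9 mismatches, between H242 and H106; p = 9/12 = 0.750.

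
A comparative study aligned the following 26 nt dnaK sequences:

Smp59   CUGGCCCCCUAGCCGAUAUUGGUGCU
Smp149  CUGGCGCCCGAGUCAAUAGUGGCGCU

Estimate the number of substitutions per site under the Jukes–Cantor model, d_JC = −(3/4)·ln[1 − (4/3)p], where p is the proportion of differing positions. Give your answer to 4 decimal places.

0.2758

Differing sites — 6:C/G; 10:U/G; 13:C/U; 15:G/A; 19:U/G; 23:U/C.
p = 6/26 = 0.230769.
d = −0.75 · ln(1 − (4/3)·0.230769) = −0.75 · ln(0.692308) = −0.75 · (-0.367724) = 0.2758.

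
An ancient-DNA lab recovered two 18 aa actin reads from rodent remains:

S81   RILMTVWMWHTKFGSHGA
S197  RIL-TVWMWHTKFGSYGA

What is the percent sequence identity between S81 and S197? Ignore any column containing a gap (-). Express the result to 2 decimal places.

Excluding the 1 gap column leaves 17 comparable sites.
Differing sites — 16:H/Y.
16 of the 17 comparable sites match, so the percent identity is 16/17 × 100 = 94.12%.

94.12%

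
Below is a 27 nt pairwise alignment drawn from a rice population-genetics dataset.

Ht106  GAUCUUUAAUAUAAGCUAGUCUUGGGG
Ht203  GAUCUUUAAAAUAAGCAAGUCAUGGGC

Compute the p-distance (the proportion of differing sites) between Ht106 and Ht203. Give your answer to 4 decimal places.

Mismatches occur at site 10 (U/A), site 17 (U/A), site 22 (U/A), site 27 (G/C).
There are 4 differences over 27 sites, so p = 4/27 = 0.1481.

0.1481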